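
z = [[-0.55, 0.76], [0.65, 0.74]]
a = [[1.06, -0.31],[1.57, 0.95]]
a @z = [[-0.78, 0.58],[-0.25, 1.9]]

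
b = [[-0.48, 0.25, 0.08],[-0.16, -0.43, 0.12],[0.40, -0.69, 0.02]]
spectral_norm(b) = 0.97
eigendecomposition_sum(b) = [[-0.24-0.02j, (0.12+0.3j), (0.04-0.05j)],  [-0.08-0.22j, -0.22+0.23j, 0.06+0.02j],  [(0.2-0.18j), -0.35-0.13j, 0.01+0.07j]] + [[-0.24+0.02j,0.12-0.30j,0.04+0.05j], [-0.08+0.22j,(-0.22-0.23j),0.06-0.02j], [0.20+0.18j,(-0.35+0.13j),(0.01-0.07j)]] + [[(-0+0j), 0.00+0.00j, -0.00-0.00j], [-0.00+0.00j, 0.00+0.00j, -0.00-0.00j], [-0.00+0.00j, 0j, -0.00-0.00j]]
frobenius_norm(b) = 1.08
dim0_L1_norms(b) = [1.04, 1.37, 0.22]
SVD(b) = [[-0.48, -0.60, 0.64], [0.29, -0.80, -0.52], [0.83, -0.07, 0.56]] @ diag([0.9651038285263216, 0.47882602811943464, 0.0004847259048686682]) @ [[0.54, -0.84, 0.01],[0.81, 0.51, -0.3],[-0.25, -0.17, -0.95]]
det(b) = -0.00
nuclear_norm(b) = 1.44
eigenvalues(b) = [(-0.44+0.28j), (-0.44-0.28j), (-0+0j)]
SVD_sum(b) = [[-0.25, 0.39, -0.01], [0.15, -0.24, 0.0], [0.43, -0.67, 0.01]] + [[-0.23, -0.14, 0.09], [-0.31, -0.19, 0.12], [-0.03, -0.02, 0.01]] + [[-0.0,-0.0,-0.00], [0.0,0.00,0.0], [-0.0,-0.0,-0.0]]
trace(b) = -0.89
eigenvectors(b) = [[0.39+0.40j,0.39-0.40j,0.25+0.00j], [(-0.2+0.5j),(-0.2-0.5j),0.17+0.00j], [(-0.63+0j),(-0.63-0j),(0.95+0j)]]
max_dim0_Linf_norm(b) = 0.69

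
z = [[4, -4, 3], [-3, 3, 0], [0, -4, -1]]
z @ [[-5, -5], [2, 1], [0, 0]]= [[-28, -24], [21, 18], [-8, -4]]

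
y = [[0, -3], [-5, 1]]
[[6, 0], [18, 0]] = y@[[-4, 0], [-2, 0]]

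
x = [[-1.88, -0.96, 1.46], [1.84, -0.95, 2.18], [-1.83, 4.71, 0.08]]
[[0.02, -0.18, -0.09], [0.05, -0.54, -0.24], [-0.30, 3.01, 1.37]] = x @ [[0.01, -0.12, -0.05], [-0.06, 0.59, 0.27], [-0.01, 0.11, 0.05]]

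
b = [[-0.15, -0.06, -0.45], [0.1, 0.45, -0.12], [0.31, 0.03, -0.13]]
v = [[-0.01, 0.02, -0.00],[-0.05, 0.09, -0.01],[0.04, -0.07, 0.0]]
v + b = [[-0.16,-0.04,-0.45], [0.05,0.54,-0.13], [0.35,-0.04,-0.13]]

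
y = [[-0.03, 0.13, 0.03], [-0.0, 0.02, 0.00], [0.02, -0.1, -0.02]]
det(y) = -0.00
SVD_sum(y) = [[-0.03, 0.13, 0.03], [-0.0, 0.02, 0.0], [0.02, -0.10, -0.02]] + [[-0.0,  -0.0,  0.0], [0.0,  0.0,  -0.00], [-0.00,  -0.00,  0.00]] + [[0.00, 0.00, 0.0], [0.00, 0.00, 0.0], [0.00, 0.0, 0.0]]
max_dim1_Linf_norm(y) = 0.13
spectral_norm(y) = 0.17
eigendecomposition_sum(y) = [[-0.03,  0.10,  0.03],[-0.0,  -0.00,  -0.0],[0.02,  -0.07,  -0.02]] + [[0.00, 0.00, 0.0],[0.00, 0.00, 0.00],[0.00, 0.00, 0.00]] + [[0.0,0.03,0.00], [0.0,0.02,0.00], [0.00,-0.03,0.0]]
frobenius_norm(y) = 0.17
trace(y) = -0.03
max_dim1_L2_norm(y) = 0.14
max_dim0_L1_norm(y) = 0.25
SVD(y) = [[-0.79, 0.37, 0.49], [-0.11, -0.87, 0.49], [0.60, 0.33, 0.73]] @ diag([0.17278439063037854, 0.006749396601824883, 1.2737829683009422e-19]) @ [[0.21, -0.96, -0.21], [-0.68, -0.29, 0.68], [0.71, 0.0, 0.71]]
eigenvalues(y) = [-0.05, 0.0, 0.02]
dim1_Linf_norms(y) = [0.13, 0.02, 0.1]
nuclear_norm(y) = 0.18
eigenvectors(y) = [[-0.83, -0.71, 0.62], [0.0, 0.0, 0.40], [0.55, -0.71, -0.68]]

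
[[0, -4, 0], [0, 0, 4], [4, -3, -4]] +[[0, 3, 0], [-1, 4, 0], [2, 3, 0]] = [[0, -1, 0], [-1, 4, 4], [6, 0, -4]]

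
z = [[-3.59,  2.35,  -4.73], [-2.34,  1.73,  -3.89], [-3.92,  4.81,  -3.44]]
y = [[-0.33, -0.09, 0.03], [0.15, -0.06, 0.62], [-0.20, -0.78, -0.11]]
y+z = [[-3.92, 2.26, -4.70],[-2.19, 1.67, -3.27],[-4.12, 4.03, -3.55]]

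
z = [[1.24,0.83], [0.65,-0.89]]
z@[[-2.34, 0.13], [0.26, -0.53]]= [[-2.69, -0.28], [-1.75, 0.56]]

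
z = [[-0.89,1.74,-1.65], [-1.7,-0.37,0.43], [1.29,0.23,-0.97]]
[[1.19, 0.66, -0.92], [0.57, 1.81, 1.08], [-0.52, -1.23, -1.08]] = z @ [[-0.43, -1.04, -0.45], [0.56, -0.34, -0.35], [0.1, -0.2, 0.43]]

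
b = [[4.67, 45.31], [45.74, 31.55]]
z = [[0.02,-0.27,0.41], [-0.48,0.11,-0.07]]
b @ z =[[-21.66,  3.72,  -1.26], [-14.23,  -8.88,  16.54]]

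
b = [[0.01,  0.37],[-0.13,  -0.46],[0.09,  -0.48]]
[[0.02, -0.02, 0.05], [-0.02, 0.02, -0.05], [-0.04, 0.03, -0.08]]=b @ [[-0.09, 0.04, -0.09], [0.07, -0.05, 0.14]]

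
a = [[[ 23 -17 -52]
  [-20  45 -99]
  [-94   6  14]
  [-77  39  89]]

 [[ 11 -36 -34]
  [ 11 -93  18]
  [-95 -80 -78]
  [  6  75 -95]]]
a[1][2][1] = -80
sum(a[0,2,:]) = -74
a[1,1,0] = 11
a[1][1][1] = -93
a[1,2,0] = -95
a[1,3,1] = 75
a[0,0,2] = -52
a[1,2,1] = -80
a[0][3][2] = 89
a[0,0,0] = 23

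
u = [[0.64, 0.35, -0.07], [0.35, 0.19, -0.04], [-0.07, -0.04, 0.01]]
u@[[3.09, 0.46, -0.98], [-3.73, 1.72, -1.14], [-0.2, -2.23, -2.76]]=[[0.69, 1.05, -0.83],  [0.38, 0.58, -0.45],  [-0.07, -0.12, 0.09]]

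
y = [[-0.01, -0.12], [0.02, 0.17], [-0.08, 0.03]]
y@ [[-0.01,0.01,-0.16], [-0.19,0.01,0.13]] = [[0.02, -0.0, -0.01], [-0.03, 0.0, 0.02], [-0.0, -0.0, 0.02]]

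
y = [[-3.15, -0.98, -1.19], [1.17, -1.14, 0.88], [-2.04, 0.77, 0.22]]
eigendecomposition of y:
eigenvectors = [[0.64, 0.20, -0.31], [-0.58, -0.85, 0.21], [0.51, 0.49, 0.93]]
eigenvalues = [-3.21, -1.93, 1.07]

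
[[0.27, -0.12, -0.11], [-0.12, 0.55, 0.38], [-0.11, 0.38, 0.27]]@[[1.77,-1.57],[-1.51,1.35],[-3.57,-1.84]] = [[1.05, -0.38], [-2.4, 0.23], [-1.73, 0.19]]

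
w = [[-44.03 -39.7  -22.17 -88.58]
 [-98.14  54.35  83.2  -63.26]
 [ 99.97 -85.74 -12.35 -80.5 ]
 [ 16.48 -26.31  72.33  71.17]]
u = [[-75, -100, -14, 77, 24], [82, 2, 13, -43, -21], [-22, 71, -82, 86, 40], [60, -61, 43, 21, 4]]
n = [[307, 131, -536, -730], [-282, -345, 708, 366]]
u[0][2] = -14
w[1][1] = 54.35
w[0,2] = -22.17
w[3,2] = 72.33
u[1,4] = -21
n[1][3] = 366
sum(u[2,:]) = 93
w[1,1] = 54.35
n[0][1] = 131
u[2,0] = -22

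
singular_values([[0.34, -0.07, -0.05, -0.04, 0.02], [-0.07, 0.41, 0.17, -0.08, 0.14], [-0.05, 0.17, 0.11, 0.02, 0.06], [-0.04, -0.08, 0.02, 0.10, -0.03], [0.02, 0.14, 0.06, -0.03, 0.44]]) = [0.63, 0.39, 0.26, 0.11, 0.0]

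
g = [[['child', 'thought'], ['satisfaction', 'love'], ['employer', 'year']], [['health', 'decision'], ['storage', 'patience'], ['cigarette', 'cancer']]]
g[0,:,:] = [['child', 'thought'], ['satisfaction', 'love'], ['employer', 'year']]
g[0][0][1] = 'thought'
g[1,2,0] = 'cigarette'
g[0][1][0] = 'satisfaction'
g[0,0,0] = 'child'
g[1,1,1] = 'patience'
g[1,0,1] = 'decision'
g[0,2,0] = 'employer'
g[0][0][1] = 'thought'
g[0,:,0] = ['child', 'satisfaction', 'employer']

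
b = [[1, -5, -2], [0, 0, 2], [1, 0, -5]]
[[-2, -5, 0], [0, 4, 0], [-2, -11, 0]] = b @ [[-2, -1, 0], [0, 0, 0], [0, 2, 0]]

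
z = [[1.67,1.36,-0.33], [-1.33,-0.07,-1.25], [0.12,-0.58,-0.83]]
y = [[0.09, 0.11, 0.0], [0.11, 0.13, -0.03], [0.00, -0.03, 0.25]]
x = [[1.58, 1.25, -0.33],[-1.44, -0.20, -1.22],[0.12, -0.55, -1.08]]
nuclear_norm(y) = 0.48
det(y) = -0.00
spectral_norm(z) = 2.49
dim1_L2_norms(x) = [2.04, 1.9, 1.22]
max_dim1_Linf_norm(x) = 1.58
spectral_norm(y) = 0.26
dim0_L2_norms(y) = [0.14, 0.17, 0.25]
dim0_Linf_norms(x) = [1.58, 1.25, 1.22]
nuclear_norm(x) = 4.85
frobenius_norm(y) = 0.34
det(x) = -3.12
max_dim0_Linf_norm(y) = 0.25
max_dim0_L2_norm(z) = 2.14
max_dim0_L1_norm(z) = 3.12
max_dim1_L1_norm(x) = 3.16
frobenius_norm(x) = 3.04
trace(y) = 0.47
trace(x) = 0.30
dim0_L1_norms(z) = [3.12, 2.01, 2.41]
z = y + x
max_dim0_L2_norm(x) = 2.14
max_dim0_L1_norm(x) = 3.14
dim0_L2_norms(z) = [2.14, 1.48, 1.54]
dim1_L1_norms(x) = [3.16, 2.86, 1.75]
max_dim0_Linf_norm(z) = 1.67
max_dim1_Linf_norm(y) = 0.25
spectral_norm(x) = 2.49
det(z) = -3.08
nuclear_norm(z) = 4.81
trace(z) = 0.77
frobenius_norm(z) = 3.02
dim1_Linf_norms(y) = [0.11, 0.13, 0.25]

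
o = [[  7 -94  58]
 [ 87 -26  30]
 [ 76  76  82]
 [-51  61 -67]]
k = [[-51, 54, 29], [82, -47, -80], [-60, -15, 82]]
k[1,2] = -80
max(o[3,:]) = 61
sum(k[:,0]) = -29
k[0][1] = 54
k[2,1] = -15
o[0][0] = 7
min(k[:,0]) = -60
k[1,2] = -80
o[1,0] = 87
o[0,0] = 7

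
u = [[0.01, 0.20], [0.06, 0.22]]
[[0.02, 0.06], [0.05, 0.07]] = u@[[0.54, 0.07], [0.07, 0.31]]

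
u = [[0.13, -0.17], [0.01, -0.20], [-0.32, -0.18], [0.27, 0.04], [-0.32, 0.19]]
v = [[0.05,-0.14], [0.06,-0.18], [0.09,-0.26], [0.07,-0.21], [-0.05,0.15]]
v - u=[[-0.08, 0.03], [0.05, 0.02], [0.41, -0.08], [-0.2, -0.25], [0.27, -0.04]]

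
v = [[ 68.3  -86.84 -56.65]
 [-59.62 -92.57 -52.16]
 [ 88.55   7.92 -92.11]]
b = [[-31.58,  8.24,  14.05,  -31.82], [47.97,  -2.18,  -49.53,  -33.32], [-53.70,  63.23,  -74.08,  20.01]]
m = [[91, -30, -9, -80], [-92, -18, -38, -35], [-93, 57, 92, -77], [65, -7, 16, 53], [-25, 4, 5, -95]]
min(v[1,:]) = -92.57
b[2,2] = -74.08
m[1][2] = -38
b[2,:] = [-53.7, 63.23, -74.08, 20.01]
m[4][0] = -25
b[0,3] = -31.82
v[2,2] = -92.11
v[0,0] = 68.3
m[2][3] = -77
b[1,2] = -49.53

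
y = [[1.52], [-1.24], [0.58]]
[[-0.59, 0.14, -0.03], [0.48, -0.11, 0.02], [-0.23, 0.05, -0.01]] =y@[[-0.39, 0.09, -0.02]]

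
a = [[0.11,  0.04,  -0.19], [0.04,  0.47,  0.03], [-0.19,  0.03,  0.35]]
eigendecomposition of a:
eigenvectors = [[-0.87,0.49,-0.05],[0.1,0.29,0.95],[-0.48,-0.82,0.3]]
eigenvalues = [0.0, 0.45, 0.48]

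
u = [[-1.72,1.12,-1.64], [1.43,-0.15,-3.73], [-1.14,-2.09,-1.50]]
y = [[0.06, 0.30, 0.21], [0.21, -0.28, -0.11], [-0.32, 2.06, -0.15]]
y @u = [[0.09, -0.42, -1.53], [-0.64, 0.51, 0.87], [3.67, -0.35, -6.93]]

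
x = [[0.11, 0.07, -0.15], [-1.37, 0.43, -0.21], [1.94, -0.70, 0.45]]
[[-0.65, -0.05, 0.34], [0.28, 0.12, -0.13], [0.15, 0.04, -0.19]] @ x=[[0.66, -0.3, 0.26], [-0.39, 0.16, -0.13], [-0.41, 0.16, -0.12]]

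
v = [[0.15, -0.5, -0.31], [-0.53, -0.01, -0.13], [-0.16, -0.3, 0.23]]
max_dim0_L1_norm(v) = 0.84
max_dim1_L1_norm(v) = 0.96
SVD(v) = [[-0.95,-0.17,-0.26], [0.25,-0.9,-0.36], [-0.17,-0.41,0.9]] @ diag([0.6224998110318364, 0.5638614729883433, 0.3599364173638783]) @ [[-0.4, 0.84, 0.36],[0.92, 0.38, 0.13],[0.03, -0.38, 0.92]]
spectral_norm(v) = 0.62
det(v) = -0.13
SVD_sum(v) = [[0.24, -0.5, -0.21],  [-0.06, 0.13, 0.06],  [0.04, -0.09, -0.04]] + [[-0.09, -0.04, -0.01], [-0.46, -0.19, -0.07], [-0.21, -0.09, -0.03]] + [[-0.0, 0.04, -0.09], [-0.0, 0.05, -0.12], [0.01, -0.12, 0.30]]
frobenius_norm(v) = 0.91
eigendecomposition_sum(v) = [[-0.22, -0.26, -0.13],[-0.24, -0.28, -0.14],[-0.13, -0.16, -0.08]] + [[0.52, -0.24, -0.43], [-0.58, 0.27, 0.49], [0.31, -0.14, -0.26]] + [[-0.15, -0.0, 0.25],[0.29, 0.00, -0.48],[-0.34, -0.0, 0.56]]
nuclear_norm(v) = 1.55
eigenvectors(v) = [[0.63, 0.62, 0.32], [0.68, -0.70, -0.62], [0.38, 0.37, 0.72]]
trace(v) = 0.37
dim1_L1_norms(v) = [0.96, 0.67, 0.69]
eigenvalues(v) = [-0.57, 0.53, 0.42]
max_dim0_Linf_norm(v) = 0.53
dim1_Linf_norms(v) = [0.5, 0.53, 0.3]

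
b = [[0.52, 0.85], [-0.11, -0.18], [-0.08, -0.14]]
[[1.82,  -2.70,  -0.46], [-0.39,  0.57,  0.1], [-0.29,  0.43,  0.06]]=b@[[1.95, -1.9, -1.93],[0.95, -2.02, 0.64]]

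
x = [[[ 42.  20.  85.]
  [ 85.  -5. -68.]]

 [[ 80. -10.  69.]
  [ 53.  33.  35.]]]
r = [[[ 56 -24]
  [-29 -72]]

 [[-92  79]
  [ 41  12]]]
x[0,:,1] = [20.0, -5.0]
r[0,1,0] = -29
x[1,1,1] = 33.0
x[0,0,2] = 85.0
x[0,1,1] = -5.0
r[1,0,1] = 79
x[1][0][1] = -10.0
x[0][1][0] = 85.0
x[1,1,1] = 33.0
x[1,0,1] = -10.0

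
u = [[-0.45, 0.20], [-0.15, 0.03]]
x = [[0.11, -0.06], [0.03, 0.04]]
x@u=[[-0.04, 0.02], [-0.02, 0.01]]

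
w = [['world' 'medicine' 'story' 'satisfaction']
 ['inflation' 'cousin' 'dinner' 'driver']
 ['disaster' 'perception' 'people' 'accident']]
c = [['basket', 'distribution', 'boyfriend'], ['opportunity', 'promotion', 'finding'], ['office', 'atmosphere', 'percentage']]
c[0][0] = 'basket'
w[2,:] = ['disaster', 'perception', 'people', 'accident']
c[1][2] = 'finding'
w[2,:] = ['disaster', 'perception', 'people', 'accident']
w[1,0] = 'inflation'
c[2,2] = 'percentage'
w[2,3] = 'accident'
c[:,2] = ['boyfriend', 'finding', 'percentage']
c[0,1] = 'distribution'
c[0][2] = 'boyfriend'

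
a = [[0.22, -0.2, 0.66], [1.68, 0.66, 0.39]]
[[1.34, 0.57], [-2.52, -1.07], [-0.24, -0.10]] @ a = [[1.25, 0.11, 1.11], [-2.35, -0.2, -2.08], [-0.22, -0.02, -0.2]]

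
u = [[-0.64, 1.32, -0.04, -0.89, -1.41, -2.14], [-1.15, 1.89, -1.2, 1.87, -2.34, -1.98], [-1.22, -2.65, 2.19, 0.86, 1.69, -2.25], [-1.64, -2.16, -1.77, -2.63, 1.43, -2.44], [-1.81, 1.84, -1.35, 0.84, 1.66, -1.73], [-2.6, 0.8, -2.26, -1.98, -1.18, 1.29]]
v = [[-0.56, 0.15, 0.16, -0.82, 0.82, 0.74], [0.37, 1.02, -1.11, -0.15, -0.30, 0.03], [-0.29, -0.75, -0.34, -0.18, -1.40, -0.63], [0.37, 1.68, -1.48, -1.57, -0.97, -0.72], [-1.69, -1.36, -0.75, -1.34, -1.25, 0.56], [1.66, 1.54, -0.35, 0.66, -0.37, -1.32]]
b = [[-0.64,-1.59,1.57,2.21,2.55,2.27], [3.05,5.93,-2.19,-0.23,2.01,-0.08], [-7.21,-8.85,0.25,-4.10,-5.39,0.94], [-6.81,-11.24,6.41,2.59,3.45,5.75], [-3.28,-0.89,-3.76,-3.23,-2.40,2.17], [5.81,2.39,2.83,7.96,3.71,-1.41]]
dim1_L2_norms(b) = [4.68, 7.3, 13.31, 16.29, 6.83, 11.25]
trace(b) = 4.32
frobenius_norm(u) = 10.51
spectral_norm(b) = 21.08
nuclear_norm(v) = 10.41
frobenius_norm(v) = 5.79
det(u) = -1505.85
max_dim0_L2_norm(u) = 4.92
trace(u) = 3.76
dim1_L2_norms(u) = [3.08, 4.38, 4.69, 5.04, 3.87, 4.41]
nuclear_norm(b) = 43.42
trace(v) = -4.02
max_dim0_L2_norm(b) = 15.78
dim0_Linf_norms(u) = [2.6, 2.65, 2.26, 2.63, 2.34, 2.44]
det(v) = 0.00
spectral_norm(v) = 4.06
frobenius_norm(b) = 26.29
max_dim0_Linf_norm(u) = 2.65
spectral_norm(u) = 6.08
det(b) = -0.61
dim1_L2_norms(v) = [1.5, 1.59, 1.78, 3.01, 2.99, 2.75]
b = u @ v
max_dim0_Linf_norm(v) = 1.69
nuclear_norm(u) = 23.27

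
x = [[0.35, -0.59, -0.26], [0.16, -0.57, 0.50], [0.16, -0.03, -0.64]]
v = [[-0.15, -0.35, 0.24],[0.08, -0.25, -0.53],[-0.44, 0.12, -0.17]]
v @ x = [[-0.07, 0.28, -0.29],  [-0.1, 0.11, 0.19],  [-0.16, 0.20, 0.28]]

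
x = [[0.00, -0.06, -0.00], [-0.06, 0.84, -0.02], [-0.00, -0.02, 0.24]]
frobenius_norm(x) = 0.88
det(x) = -0.00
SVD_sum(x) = [[0.0, -0.06, 0.0], [-0.06, 0.84, -0.03], [0.00, -0.03, 0.00]] + [[0.0, -0.00, -0.0], [-0.00, 0.00, 0.01], [-0.0, 0.01, 0.24]] + [[-0.0,-0.0,-0.00],  [-0.0,-0.0,-0.0],  [-0.0,-0.00,-0.0]]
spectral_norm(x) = 0.84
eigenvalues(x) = [0.84, -0.0, 0.24]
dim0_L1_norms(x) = [0.06, 0.92, 0.26]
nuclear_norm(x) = 1.09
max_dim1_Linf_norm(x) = 0.84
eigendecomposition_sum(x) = [[0.00, -0.06, 0.0],[-0.06, 0.84, -0.03],[0.00, -0.03, 0.0]] + [[-0.0, -0.0, -0.00], [-0.0, -0.00, -0.0], [-0.0, -0.0, -0.00]] + [[0.00, -0.0, -0.0],[-0.00, 0.00, 0.01],[-0.0, 0.01, 0.24]]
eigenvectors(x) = [[0.07, 1.0, -0.01], [-1.00, 0.07, 0.03], [0.03, 0.01, 1.00]]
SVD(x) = [[-0.07, -0.01, 1.0], [1.00, 0.03, 0.07], [-0.03, 1.0, 0.01]] @ diag([0.844921990662588, 0.23935032281638188, 0.004272313478970314]) @ [[-0.07, 1.00, -0.03], [-0.01, 0.03, 1.0], [-1.00, -0.07, -0.01]]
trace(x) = 1.08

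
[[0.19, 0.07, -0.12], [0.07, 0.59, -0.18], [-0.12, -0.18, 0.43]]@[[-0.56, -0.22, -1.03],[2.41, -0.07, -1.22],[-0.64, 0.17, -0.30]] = [[0.14, -0.07, -0.25], [1.5, -0.09, -0.74], [-0.64, 0.11, 0.21]]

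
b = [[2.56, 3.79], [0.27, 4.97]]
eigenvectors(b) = [[-1.00, -0.81], [0.10, -0.59]]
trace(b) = 7.53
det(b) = 11.70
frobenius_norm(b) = 6.76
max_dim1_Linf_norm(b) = 4.97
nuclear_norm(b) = 8.31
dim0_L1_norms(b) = [2.83, 8.76]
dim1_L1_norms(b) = [6.35, 5.24]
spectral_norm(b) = 6.52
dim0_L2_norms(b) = [2.57, 6.25]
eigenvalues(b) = [2.19, 5.34]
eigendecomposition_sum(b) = [[1.94, -2.64],[-0.19, 0.26]] + [[0.62, 6.43], [0.46, 4.71]]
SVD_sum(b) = [[1.29, 4.18],  [1.42, 4.61]] + [[1.27,-0.39],[-1.15,0.36]]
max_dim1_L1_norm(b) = 6.35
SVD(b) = [[0.67, 0.74], [0.74, -0.67]] @ diag([6.516763174236465, 1.7953544861434703]) @ [[0.29, 0.96], [0.96, -0.29]]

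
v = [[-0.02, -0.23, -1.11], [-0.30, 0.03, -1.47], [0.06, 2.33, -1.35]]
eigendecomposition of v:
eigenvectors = [[(-0.97+0j), 0.11+0.42j, (0.11-0.42j)], [0.15+0.00j, (0.17+0.53j), 0.17-0.53j], [(0.18+0j), 0.71+0.00j, (0.71-0j)]]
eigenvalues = [(0.22+0j), (-0.78+1.77j), (-0.78-1.77j)]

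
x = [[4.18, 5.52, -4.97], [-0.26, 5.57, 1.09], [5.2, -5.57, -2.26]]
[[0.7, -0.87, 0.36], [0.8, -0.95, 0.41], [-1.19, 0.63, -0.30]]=x@ [[-0.09, -0.08, 0.03],[0.15, -0.16, 0.07],[-0.05, -0.07, 0.03]]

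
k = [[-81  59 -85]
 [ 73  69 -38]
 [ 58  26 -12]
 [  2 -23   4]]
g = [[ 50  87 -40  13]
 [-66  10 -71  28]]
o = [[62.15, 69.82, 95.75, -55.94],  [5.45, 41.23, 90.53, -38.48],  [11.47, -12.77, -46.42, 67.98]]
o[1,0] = 5.45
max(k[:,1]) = 69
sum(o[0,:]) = 171.78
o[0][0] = 62.15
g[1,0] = -66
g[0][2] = -40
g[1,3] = 28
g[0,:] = [50, 87, -40, 13]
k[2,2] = -12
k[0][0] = -81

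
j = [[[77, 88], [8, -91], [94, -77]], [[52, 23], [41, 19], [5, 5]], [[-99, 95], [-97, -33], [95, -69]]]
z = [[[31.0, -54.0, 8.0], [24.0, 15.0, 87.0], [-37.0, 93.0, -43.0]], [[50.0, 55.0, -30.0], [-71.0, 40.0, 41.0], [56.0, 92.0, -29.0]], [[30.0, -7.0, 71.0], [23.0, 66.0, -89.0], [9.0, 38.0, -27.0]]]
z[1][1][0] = -71.0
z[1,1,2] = 41.0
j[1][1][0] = 41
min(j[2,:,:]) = -99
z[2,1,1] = 66.0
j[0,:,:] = [[77, 88], [8, -91], [94, -77]]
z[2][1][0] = 23.0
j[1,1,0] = 41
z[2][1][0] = 23.0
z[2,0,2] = 71.0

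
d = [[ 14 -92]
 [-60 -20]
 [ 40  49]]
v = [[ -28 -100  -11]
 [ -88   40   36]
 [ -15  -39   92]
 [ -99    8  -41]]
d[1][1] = -20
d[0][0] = 14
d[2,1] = 49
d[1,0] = -60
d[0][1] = -92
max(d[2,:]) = 49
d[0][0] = 14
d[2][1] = 49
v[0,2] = -11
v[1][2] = 36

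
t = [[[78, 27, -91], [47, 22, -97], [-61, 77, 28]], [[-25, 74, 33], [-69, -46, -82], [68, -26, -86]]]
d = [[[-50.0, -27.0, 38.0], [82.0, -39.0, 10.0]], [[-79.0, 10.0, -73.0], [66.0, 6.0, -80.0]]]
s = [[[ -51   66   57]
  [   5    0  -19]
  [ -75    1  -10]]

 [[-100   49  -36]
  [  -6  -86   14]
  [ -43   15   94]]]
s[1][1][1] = -86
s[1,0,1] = 49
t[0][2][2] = 28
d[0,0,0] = -50.0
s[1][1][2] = 14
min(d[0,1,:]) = -39.0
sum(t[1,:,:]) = -159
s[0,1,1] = 0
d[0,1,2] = 10.0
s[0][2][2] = -10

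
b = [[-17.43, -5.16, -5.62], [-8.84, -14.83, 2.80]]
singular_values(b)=[23.47, 10.83]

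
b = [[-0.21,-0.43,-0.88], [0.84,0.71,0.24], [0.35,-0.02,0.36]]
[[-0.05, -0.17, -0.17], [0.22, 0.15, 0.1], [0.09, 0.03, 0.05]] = b@[[0.26, -0.00, 0.00], [-0.0, 0.18, 0.1], [0.0, 0.1, 0.14]]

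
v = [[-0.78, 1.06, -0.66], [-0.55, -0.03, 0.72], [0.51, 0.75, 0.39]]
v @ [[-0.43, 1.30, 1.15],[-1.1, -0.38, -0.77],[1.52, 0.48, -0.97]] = [[-1.83,-1.73,-1.07], [1.36,-0.36,-1.31], [-0.45,0.57,-0.37]]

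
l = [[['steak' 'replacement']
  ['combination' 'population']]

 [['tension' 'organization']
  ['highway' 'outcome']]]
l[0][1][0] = 'combination'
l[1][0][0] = 'tension'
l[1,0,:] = ['tension', 'organization']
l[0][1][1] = 'population'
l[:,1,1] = ['population', 'outcome']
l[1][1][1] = 'outcome'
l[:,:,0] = [['steak', 'combination'], ['tension', 'highway']]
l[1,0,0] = 'tension'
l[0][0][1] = 'replacement'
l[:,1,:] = [['combination', 'population'], ['highway', 'outcome']]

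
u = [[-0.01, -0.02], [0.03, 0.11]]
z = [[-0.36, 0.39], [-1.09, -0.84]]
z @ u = [[0.02, 0.05], [-0.01, -0.07]]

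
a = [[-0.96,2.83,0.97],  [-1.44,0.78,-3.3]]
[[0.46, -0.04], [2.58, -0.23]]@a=[[-0.38, 1.27, 0.58], [-2.15, 7.12, 3.26]]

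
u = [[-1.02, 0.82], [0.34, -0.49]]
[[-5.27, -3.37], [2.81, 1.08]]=u@[[1.25, 3.47],[-4.87, 0.21]]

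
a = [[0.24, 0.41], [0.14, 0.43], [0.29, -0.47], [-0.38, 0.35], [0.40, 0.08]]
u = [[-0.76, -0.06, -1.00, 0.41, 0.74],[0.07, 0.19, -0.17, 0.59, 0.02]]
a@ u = [[-0.15, 0.06, -0.31, 0.34, 0.19], [-0.08, 0.07, -0.21, 0.31, 0.11], [-0.25, -0.11, -0.21, -0.16, 0.21], [0.31, 0.09, 0.32, 0.05, -0.27], [-0.3, -0.01, -0.41, 0.21, 0.30]]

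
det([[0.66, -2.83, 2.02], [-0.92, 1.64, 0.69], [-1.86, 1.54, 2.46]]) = 2.488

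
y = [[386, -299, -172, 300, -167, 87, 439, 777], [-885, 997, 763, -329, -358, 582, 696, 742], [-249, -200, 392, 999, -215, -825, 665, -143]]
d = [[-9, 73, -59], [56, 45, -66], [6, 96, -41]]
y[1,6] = 696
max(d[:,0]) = 56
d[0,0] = -9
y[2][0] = -249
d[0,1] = 73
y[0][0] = 386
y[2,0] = -249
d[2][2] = -41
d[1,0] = 56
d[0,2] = -59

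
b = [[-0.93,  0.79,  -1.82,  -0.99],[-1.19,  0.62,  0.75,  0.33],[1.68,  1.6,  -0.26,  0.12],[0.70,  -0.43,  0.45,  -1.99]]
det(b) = -16.68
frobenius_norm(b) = 4.31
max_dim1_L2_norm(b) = 2.4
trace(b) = -2.56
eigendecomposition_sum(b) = [[-0.45+1.08j, 0.56+0.36j, -0.91-0.21j, (-0.27-0.36j)], [(-0.55-0.19j), (-0.16+0.29j), (0.08-0.46j), (0.17-0.15j)], [(0.83+0.45j), 0.34-0.42j, (-0.25+0.71j), -0.31+0.19j], [0.44+0.07j, (0.08-0.24j), 0.00+0.35j, (-0.11+0.13j)]] + [[(-0.45-1.08j), (0.56-0.36j), -0.91+0.21j, -0.27+0.36j], [(-0.55+0.19j), (-0.16-0.29j), (0.08+0.46j), 0.17+0.15j], [(0.83-0.45j), (0.34+0.42j), -0.25-0.71j, -0.31-0.19j], [0.44-0.07j, 0.08+0.24j, 0.00-0.35j, (-0.11-0.13j)]] + [[0.01-0.00j, (-0.21+0j), (-0.12+0j), -0.03-0.00j], [(-0.07+0j), 0.99-0.00j, (0.55-0j), 0.13+0.00j], [-0.05+0.00j, (0.74-0j), (0.41-0j), (0.1+0j)], [0.00-0.00j, -0.07+0.00j, (-0.04+0j), (-0.01-0j)]] + [[(-0.04-0j), -0.12-0.00j, (0.11-0j), (-0.41+0j)], [(-0.02-0j), (-0.04-0j), 0.04-0.00j, (-0.15+0j)], [(0.07+0j), (0.19+0j), -0.18+0.00j, 0.65-0.00j], [(-0.18-0j), -0.52-0.00j, 0.48-0.00j, (-1.76+0j)]]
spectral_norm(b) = 2.50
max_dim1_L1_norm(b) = 4.53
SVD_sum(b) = [[0.55, 0.29, -0.27, -0.44], [-0.69, -0.36, 0.34, 0.56], [1.17, 0.62, -0.58, -0.95], [0.85, 0.45, -0.43, -0.69]] + [[-1.50, 0.30, -1.46, -0.75], [-0.18, 0.04, -0.18, -0.09], [0.52, -0.10, 0.51, 0.26], [0.1, -0.02, 0.1, 0.05]] + [[0.02,0.20,-0.09,0.21], [0.02,0.23,-0.1,0.24], [0.08,0.89,-0.38,0.91], [-0.11,-1.16,0.49,-1.19]] + [[-0.00, 0.00, 0.00, -0.0],[-0.34, 0.71, 0.68, -0.38],[-0.10, 0.2, 0.19, -0.11],[-0.14, 0.30, 0.29, -0.16]]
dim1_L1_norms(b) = [4.53, 2.89, 3.66, 3.57]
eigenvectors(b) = [[(-0.7+0j), (-0.7-0j), 0.17+0.00j, (0.21+0j)], [-0.02-0.35j, (-0.02+0.35j), -0.79+0.00j, 0.08+0.00j], [(-0.06+0.56j), -0.06-0.56j, -0.59+0.00j, -0.34+0.00j], [(0.06+0.26j), (0.06-0.26j), (0.06+0j), (0.91+0j)]]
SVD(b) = [[-0.32, -0.94, -0.14, 0.0], [0.41, -0.11, -0.16, 0.89], [-0.69, 0.32, -0.59, 0.25], [-0.50, 0.06, 0.78, 0.37]] @ diag([2.5043331101026958, 2.395796316500353, 2.235230616101331, 1.2439934792152136]) @ [[-0.68, -0.36, 0.34, 0.55], [0.67, -0.13, 0.65, 0.34], [-0.06, -0.67, 0.28, -0.69], [-0.3, 0.64, 0.62, -0.34]]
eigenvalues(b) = [(-0.97+2.22j), (-0.97-2.22j), (1.4+0j), (-2.03+0j)]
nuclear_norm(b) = 8.38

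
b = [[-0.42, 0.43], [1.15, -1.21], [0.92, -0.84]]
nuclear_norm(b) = 2.24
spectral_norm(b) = 2.17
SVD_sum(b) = [[-0.42,0.43],[1.18,-1.18],[0.88,-0.88]] + [[0.0, 0.0], [-0.03, -0.03], [0.04, 0.04]]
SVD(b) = [[-0.28, 0.09], [0.77, -0.57], [0.57, 0.81]] @ diag([2.166761318312017, 0.07103090501162015]) @ [[0.71, -0.71], [0.71, 0.71]]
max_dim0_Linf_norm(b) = 1.21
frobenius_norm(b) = 2.17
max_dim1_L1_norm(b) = 2.36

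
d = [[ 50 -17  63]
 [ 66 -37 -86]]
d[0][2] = 63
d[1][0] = 66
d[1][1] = -37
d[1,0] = 66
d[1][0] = 66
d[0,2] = 63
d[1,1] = -37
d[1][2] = -86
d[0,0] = 50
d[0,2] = 63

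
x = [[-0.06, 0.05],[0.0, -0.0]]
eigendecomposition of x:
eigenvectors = [[1.00,  0.64], [0.00,  0.77]]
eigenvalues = [-0.06, -0.0]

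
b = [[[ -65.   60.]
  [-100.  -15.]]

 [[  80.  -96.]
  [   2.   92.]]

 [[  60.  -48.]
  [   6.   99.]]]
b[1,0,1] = -96.0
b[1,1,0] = 2.0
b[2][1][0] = 6.0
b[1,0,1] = -96.0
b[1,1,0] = 2.0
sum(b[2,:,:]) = 117.0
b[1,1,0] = 2.0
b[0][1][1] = -15.0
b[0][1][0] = -100.0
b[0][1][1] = -15.0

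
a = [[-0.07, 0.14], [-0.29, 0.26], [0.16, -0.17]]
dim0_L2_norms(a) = [0.34, 0.34]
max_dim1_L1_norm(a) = 0.55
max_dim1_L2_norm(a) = 0.39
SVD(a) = [[-0.31, 0.90],[-0.81, -0.41],[0.49, -0.12]] @ diag([0.47723422152685985, 0.05429086298496344]) @ [[0.70,-0.71], [0.71,0.70]]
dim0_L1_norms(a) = [0.52, 0.57]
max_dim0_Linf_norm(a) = 0.29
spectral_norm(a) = 0.48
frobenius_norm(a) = 0.48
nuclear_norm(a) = 0.53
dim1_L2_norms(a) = [0.16, 0.39, 0.23]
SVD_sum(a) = [[-0.1, 0.11], [-0.27, 0.28], [0.16, -0.17]] + [[0.03, 0.03],[-0.02, -0.02],[-0.00, -0.00]]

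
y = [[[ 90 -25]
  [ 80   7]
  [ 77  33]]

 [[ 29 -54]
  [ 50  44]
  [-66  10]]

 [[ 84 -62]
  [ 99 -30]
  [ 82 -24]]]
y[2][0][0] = 84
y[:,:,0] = [[90, 80, 77], [29, 50, -66], [84, 99, 82]]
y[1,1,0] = 50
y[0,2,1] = 33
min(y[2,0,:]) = -62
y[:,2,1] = [33, 10, -24]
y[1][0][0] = 29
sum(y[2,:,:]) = 149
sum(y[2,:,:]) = 149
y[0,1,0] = 80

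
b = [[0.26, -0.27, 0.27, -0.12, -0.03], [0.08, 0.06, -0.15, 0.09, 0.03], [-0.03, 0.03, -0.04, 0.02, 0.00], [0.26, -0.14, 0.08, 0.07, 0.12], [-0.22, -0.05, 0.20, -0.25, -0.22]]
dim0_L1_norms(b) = [0.85, 0.55, 0.74, 0.55, 0.4]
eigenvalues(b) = [(0.09+0.22j), (0.09-0.22j), (-0.03+0.01j), (-0.03-0.01j), (0.01+0j)]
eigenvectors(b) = [[0.28+0.33j, (0.28-0.33j), (0.15+0.06j), 0.15-0.06j, (-0.05+0j)], [0.29-0.18j, (0.29+0.18j), (0.54+0.16j), (0.54-0.16j), 0.01+0.00j], [-0.02-0.05j, (-0.02+0.05j), (0.22+0.08j), (0.22-0.08j), (0.35+0j)], [(0.47+0.25j), (0.47-0.25j), -0.51-0.03j, (-0.51+0.03j), (0.79+0j)], [(-0.64+0j), (-0.64-0j), (0.59+0j), (0.59-0j), (-0.51+0j)]]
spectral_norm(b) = 0.56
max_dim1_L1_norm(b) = 0.95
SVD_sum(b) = [[0.22, -0.27, 0.30, -0.13, -0.03], [-0.05, 0.07, -0.07, 0.03, 0.01], [-0.03, 0.03, -0.04, 0.02, 0.0], [0.10, -0.12, 0.14, -0.06, -0.02], [0.06, -0.08, 0.09, -0.04, -0.01]] + [[0.03, -0.00, -0.01, 0.02, 0.02], [0.1, -0.01, -0.04, 0.07, 0.07], [-0.00, 0.0, 0.00, -0.00, -0.00], [0.17, -0.02, -0.07, 0.12, 0.12], [-0.29, 0.03, 0.12, -0.21, -0.2]] + [[0.01, 0.0, -0.01, -0.01, -0.02], [0.03, 0.00, -0.03, -0.02, -0.05], [0.0, 0.0, -0.00, -0.00, -0.0], [-0.01, -0.00, 0.01, 0.01, 0.02], [0.01, 0.0, -0.01, -0.0, -0.01]] + [[-0.0, -0.0, -0.0, 0.0, -0.0], [-0.00, -0.00, -0.0, 0.0, -0.0], [-0.00, -0.0, -0.0, 0.00, -0.0], [-0.0, -0.00, -0.00, 0.00, -0.00], [-0.0, -0.00, -0.00, 0.00, -0.00]] + [[-0.0, -0.0, -0.0, -0.0, 0.00], [0.0, 0.0, 0.00, 0.00, -0.0], [-0.00, -0.00, -0.0, -0.0, 0.00], [0.0, 0.00, 0.00, 0.0, -0.0], [0.00, 0.0, 0.00, 0.00, -0.0]]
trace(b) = 0.13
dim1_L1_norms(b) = [0.95, 0.41, 0.12, 0.67, 0.94]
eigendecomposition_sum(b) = [[(0.13+0.02j), -0.13+0.08j, (0.13-0.14j), -0.06+0.09j, -0.01+0.05j], [(0.03-0.1j), 0.05+0.11j, -0.09-0.12j, 0.07+0.06j, 0.04+0.01j], [(-0.01-0.01j), (0.02-0j), -0.02+0.01j, (0.01-0.01j), 0.00-0.01j], [(0.16-0.03j), -0.11+0.16j, 0.09-0.22j, -0.02+0.14j, (0.01+0.06j)], [(-0.15+0.12j), (0.03-0.23j), 0.03+0.28j, -0.05-0.15j, -0.05-0.06j]] + [[0.13-0.02j, (-0.13-0.08j), (0.13+0.14j), (-0.06-0.09j), (-0.01-0.05j)], [0.03+0.10j, (0.05-0.11j), (-0.09+0.12j), (0.07-0.06j), (0.04-0.01j)], [-0.01+0.01j, (0.02+0j), -0.02-0.01j, (0.01+0.01j), 0.00+0.01j], [0.16+0.03j, (-0.11-0.16j), 0.09+0.22j, -0.02-0.14j, (0.01-0.06j)], [-0.15-0.12j, (0.03+0.23j), (0.03-0.28j), (-0.05+0.15j), -0.05+0.06j]] + [[(-0+0.03j), -0.00-0.03j, 0.05j, (-0-0.04j), (-0-0.04j)],[(0.01+0.09j), -0.02-0.10j, (0.02+0.18j), (-0.02-0.15j), -0.02-0.13j],[0.04j, -0.01-0.04j, 0.00+0.08j, (-0-0.07j), (-0.01-0.05j)],[-0.02-0.08j, 0.04+0.09j, -0.05-0.15j, 0.05+0.13j, 0.05+0.11j],[0.03+0.09j, (-0.05-0.1j), (0.07+0.17j), (-0.07-0.15j), -0.06-0.12j]] + [[-0.00-0.03j, (-0+0.03j), -0.05j, -0.00+0.04j, -0.00+0.04j], [0.01-0.09j, -0.02+0.10j, 0.02-0.18j, (-0.02+0.15j), (-0.02+0.13j)], [0.00-0.04j, -0.01+0.04j, 0.00-0.08j, (-0+0.07j), (-0.01+0.05j)], [-0.02+0.08j, (0.04-0.09j), (-0.05+0.15j), 0.05-0.13j, 0.05-0.11j], [(0.03-0.09j), -0.05+0.10j, (0.07-0.17j), -0.07+0.15j, (-0.06+0.12j)]] + [[-0j, -0.00+0.00j, (-0-0j), -0.00+0.00j, (-0+0j)], [-0.00+0.00j, -0j, 0.00+0.00j, 0.00-0.00j, -0j], [(-0+0j), 0.00-0.00j, 0.00+0.00j, (0.01-0j), 0.00-0.00j], [-0.01+0.00j, 0.00-0.00j, 0.00+0.00j, (0.01-0j), 0.01-0.00j], [(0.01-0j), -0.00+0.00j, (-0-0j), (-0.01+0j), -0.01+0.00j]]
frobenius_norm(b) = 0.77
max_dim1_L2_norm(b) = 0.48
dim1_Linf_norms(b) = [0.27, 0.15, 0.04, 0.26, 0.25]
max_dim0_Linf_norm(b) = 0.27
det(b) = 0.00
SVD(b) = [[-0.85, -0.08, 0.33, 0.01, -0.40], [0.21, -0.29, 0.88, 0.02, 0.32], [0.11, 0.0, 0.03, 0.98, -0.19], [-0.39, -0.48, -0.32, 0.19, 0.69], [-0.25, 0.82, 0.15, 0.12, 0.48]] @ diag([0.5576723702612724, 0.5207656685805145, 0.08028609210184302, 0.006935788572438555, 0.003268658280666311]) @ [[-0.46, 0.56, -0.62, 0.28, 0.07],[-0.68, 0.06, 0.28, -0.49, -0.47],[0.46, 0.04, -0.50, -0.25, -0.69],[-0.29, -0.63, -0.12, 0.61, -0.37],[0.19, 0.53, 0.52, 0.50, -0.40]]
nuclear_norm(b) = 1.17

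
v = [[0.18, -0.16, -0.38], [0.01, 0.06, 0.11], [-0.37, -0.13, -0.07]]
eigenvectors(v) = [[-0.83, -0.55, -0.22], [0.13, 0.27, 0.86], [0.55, -0.79, -0.47]]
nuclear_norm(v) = 0.87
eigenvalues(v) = [0.46, -0.29, -0.0]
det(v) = 0.00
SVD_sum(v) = [[0.24, -0.13, -0.35], [-0.05, 0.03, 0.08], [-0.06, 0.03, 0.09]] + [[-0.06, -0.03, -0.03], [0.06, 0.03, 0.03], [-0.31, -0.16, -0.16]] + [[0.0, -0.00, 0.00], [0.00, -0.00, 0.00], [0.00, -0.00, 0.00]]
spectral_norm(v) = 0.47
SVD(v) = [[-0.95, 0.2, 0.25], [0.21, -0.20, 0.96], [0.24, 0.96, 0.15]] @ diag([0.4671164738704254, 0.3983716857408419, 0.001483185376201733]) @ [[-0.55,0.29,0.79],[-0.81,-0.42,-0.41],[0.21,-0.86,0.46]]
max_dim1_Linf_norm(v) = 0.38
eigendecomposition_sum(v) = [[0.3, -0.05, -0.23], [-0.05, 0.01, 0.04], [-0.2, 0.03, 0.15]] + [[-0.12, -0.11, -0.15], [0.06, 0.06, 0.07], [-0.17, -0.16, -0.22]] + [[0.0, 0.0, 0.00], [-0.0, -0.00, -0.00], [0.00, 0.00, 0.0]]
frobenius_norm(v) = 0.61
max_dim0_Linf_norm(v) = 0.38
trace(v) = 0.17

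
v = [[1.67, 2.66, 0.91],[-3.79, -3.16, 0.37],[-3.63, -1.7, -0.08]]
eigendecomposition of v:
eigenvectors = [[-0.21-0.54j, (-0.21+0.54j), 0.44+0.00j], [(0.54+0.18j), (0.54-0.18j), -0.64+0.00j], [(0.58+0j), (0.58-0j), 0.62+0.00j]]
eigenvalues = [(-0.33+2.85j), (-0.33-2.85j), (-0.91+0j)]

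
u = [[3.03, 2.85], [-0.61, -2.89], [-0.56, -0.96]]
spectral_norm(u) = 5.02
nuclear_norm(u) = 6.46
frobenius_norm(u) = 5.22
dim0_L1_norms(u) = [4.2, 6.7]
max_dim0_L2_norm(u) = 4.17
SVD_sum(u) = [[2.37, 3.32], [-1.57, -2.20], [-0.64, -0.90]] + [[0.66, -0.47], [0.96, -0.69], [0.08, -0.06]]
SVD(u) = [[-0.81, -0.56], [0.54, -0.82], [0.22, -0.07]] @ diag([5.019690244763886, 1.4371881736996959]) @ [[-0.58, -0.81], [-0.81, 0.58]]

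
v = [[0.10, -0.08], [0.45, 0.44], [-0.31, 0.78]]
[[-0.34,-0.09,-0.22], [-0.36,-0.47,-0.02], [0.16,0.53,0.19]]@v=[[-0.01, -0.18], [-0.24, -0.19], [0.20, 0.37]]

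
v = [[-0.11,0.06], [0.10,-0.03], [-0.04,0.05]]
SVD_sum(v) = [[-0.11, 0.06],[0.09, -0.05],[-0.05, 0.03]] + [[0.00, 0.0],[0.01, 0.02],[0.01, 0.02]]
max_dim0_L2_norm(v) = 0.15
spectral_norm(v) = 0.17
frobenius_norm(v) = 0.18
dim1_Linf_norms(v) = [0.11, 0.1, 0.05]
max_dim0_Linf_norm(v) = 0.11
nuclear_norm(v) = 0.20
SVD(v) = [[-0.73, -0.1], [0.6, -0.58], [-0.34, -0.81]] @ diag([0.17217067959963653, 0.032515489942476716]) @ [[0.89, -0.46], [-0.46, -0.89]]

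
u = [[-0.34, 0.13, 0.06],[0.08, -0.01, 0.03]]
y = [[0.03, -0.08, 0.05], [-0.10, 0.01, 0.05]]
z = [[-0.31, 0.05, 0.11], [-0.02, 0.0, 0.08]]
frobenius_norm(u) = 0.38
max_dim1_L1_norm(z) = 0.47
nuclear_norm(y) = 0.21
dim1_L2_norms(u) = [0.37, 0.09]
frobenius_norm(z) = 0.34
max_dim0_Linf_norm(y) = 0.1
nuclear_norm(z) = 0.40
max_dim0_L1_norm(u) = 0.42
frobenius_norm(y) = 0.15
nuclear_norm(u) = 0.42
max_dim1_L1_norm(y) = 0.16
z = y + u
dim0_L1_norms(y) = [0.13, 0.09, 0.1]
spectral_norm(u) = 0.38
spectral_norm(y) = 0.11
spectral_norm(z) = 0.34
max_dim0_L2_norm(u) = 0.35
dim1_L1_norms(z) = [0.47, 0.1]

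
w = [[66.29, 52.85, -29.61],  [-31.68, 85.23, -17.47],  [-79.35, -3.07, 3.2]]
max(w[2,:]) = 3.2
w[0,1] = 52.85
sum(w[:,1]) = 135.01000000000002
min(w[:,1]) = -3.07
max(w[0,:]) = 66.29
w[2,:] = [-79.35, -3.07, 3.2]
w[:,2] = [-29.61, -17.47, 3.2]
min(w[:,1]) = -3.07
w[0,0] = 66.29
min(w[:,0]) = -79.35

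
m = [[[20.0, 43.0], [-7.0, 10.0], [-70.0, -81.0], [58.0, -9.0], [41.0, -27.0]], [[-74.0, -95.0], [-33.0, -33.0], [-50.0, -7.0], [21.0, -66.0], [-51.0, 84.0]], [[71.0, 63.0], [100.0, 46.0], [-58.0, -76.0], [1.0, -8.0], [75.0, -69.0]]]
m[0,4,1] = -27.0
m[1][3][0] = 21.0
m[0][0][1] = 43.0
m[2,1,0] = 100.0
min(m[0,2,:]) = -81.0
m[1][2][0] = -50.0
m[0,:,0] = [20.0, -7.0, -70.0, 58.0, 41.0]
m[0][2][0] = -70.0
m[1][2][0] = -50.0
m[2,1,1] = 46.0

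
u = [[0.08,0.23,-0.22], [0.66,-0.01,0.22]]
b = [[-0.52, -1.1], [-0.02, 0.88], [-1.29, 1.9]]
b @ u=[[-0.77, -0.11, -0.13],[0.58, -0.01, 0.20],[1.15, -0.32, 0.7]]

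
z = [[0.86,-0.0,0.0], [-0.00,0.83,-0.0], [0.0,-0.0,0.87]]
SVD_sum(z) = [[0.00, 0.00, 0.0], [0.00, 0.0, 0.0], [0.00, 0.0, 0.87]] + [[0.86,0.00,0.0], [0.00,0.0,0.0], [0.0,0.00,0.00]] + [[0.0, 0.0, 0.0], [0.0, 0.83, 0.0], [0.00, 0.0, 0.00]]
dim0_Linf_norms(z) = [0.86, 0.83, 0.87]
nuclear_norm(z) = 2.56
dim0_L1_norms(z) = [0.86, 0.83, 0.87]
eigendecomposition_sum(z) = [[0.86, 0.0, 0.0], [0.00, 0.0, 0.00], [0.00, 0.00, 0.0]] + [[0.0, 0.00, 0.00], [0.0, 0.83, 0.00], [0.00, 0.0, 0.0]] + [[0.00, 0.0, 0.00],  [0.0, 0.00, 0.0],  [0.0, 0.0, 0.87]]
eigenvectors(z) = [[1.0, 0.00, 0.00], [0.00, 1.0, 0.00], [0.00, 0.00, 1.0]]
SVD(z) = [[0.00, 1.0, 0.0],  [0.0, 0.0, 1.00],  [1.00, 0.0, 0.0]] @ diag([0.87, 0.86, 0.83]) @ [[0.00, 0.00, 1.00], [1.00, 0.00, 0.0], [0.0, 1.00, 0.0]]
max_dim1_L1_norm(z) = 0.87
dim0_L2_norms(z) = [0.86, 0.83, 0.87]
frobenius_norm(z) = 1.48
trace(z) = 2.56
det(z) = 0.62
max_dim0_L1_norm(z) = 0.87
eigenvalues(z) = [0.86, 0.83, 0.87]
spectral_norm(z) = 0.87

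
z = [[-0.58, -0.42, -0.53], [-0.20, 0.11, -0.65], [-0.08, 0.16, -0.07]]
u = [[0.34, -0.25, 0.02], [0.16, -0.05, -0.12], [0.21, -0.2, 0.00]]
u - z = [[0.92, 0.17, 0.55], [0.36, -0.16, 0.53], [0.29, -0.36, 0.07]]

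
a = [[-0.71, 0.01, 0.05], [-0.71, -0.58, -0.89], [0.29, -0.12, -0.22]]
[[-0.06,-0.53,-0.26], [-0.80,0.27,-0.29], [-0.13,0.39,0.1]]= a @ [[0.12, 0.69, 0.37], [0.64, -0.12, 0.17], [0.39, -0.78, -0.08]]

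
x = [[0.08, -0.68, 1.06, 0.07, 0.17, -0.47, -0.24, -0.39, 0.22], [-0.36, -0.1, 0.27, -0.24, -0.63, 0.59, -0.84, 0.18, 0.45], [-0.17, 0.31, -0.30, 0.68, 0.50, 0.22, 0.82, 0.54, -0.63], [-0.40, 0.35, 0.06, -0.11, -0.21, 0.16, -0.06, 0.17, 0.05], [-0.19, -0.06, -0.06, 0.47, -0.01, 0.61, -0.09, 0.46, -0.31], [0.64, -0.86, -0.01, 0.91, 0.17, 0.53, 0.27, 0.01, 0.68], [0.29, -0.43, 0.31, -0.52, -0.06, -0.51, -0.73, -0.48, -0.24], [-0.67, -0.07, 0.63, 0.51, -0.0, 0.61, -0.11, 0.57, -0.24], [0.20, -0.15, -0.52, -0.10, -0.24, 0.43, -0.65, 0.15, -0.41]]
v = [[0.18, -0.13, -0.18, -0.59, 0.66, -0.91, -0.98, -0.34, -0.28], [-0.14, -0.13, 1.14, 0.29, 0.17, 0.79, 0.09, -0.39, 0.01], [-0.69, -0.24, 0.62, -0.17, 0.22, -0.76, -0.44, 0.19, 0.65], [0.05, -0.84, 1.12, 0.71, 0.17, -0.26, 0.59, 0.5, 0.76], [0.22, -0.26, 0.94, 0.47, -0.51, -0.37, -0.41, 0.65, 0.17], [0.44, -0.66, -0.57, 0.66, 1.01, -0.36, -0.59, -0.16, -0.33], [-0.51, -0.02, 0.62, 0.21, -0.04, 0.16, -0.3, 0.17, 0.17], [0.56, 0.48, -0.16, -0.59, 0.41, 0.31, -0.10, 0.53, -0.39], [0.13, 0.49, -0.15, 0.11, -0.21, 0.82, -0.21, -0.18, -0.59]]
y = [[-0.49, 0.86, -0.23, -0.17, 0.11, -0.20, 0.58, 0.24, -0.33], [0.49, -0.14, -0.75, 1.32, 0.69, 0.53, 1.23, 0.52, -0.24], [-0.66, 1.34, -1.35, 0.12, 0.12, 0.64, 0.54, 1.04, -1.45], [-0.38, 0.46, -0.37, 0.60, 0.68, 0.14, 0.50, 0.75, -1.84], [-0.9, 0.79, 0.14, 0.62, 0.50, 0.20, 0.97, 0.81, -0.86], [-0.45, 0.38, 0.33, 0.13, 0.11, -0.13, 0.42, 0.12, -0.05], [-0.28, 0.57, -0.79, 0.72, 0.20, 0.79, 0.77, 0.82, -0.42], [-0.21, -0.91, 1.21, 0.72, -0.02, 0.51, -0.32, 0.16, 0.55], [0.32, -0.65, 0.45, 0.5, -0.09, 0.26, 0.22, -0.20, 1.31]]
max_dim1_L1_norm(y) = 7.26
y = v @ x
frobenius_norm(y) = 5.96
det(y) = -0.00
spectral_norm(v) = 2.78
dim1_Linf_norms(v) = [0.98, 1.14, 0.76, 1.12, 0.94, 1.01, 0.62, 0.59, 0.82]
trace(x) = -0.48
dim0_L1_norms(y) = [4.18, 6.1, 5.62, 4.9, 2.52, 3.4, 5.55, 4.66, 7.05]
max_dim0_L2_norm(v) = 2.15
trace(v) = 0.15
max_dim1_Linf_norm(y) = 1.84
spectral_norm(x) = 2.34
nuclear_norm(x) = 8.58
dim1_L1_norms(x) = [3.38, 3.66, 4.17, 1.57, 2.26, 4.08, 3.57, 3.41, 2.85]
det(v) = 0.02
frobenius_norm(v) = 4.50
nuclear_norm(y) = 11.62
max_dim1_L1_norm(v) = 5.0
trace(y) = 1.23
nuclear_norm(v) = 10.95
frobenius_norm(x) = 3.92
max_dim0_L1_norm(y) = 7.05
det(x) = -0.00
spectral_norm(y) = 4.77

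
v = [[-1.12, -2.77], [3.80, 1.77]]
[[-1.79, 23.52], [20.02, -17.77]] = v@[[6.12,-0.89], [-1.83,-8.13]]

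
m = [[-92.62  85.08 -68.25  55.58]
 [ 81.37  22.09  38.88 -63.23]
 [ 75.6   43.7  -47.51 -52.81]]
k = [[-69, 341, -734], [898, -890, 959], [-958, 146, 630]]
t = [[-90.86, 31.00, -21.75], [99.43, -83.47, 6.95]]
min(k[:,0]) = -958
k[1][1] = -890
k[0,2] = -734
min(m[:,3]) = -63.23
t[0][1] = 31.0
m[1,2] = 38.88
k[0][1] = 341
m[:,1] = [85.08, 22.09, 43.7]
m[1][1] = 22.09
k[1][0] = 898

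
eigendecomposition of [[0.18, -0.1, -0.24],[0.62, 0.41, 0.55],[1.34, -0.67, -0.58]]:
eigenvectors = [[0.14+0.16j, (0.14-0.16j), -0.17+0.00j],[-0.25-0.53j, -0.25+0.53j, (-0.89+0j)],[0.78+0.00j, 0.78-0.00j, (0.43+0j)]]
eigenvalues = [(-0.13+0.73j), (-0.13-0.73j), (0.26+0j)]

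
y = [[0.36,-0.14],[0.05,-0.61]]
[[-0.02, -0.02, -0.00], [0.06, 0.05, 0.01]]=y @ [[-0.09, -0.08, -0.01], [-0.10, -0.09, -0.01]]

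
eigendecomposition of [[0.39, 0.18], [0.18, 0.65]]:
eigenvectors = [[-0.89, -0.46], [0.46, -0.89]]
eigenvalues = [0.3, 0.74]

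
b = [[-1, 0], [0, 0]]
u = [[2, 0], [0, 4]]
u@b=[[-2, 0], [0, 0]]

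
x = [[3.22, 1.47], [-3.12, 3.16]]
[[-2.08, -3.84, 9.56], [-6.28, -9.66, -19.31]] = x @ [[0.18, 0.14, 3.97], [-1.81, -2.92, -2.19]]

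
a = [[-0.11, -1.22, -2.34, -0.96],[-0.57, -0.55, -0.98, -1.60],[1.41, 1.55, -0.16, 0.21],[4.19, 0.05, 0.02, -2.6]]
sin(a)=[[-6.26, -4.45, -5.25, -0.12], [-7.11, -3.65, -3.34, 0.27], [5.21, 2.04, -3.22, -3.34], [1.92, -1.86, -7.98, -5.03]]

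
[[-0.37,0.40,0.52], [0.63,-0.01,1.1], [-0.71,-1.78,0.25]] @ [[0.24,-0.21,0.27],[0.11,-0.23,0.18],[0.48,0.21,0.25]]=[[0.20, 0.09, 0.1], [0.68, 0.10, 0.44], [-0.25, 0.61, -0.45]]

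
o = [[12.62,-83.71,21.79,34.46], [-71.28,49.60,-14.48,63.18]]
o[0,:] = [12.62, -83.71, 21.79, 34.46]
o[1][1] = 49.6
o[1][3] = 63.18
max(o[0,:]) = 34.46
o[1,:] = [-71.28, 49.6, -14.48, 63.18]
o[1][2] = -14.48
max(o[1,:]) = 63.18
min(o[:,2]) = -14.48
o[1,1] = 49.6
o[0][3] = 34.46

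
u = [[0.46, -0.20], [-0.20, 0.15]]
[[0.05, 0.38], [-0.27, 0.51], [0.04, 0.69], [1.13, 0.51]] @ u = [[-0.05, 0.05], [-0.23, 0.13], [-0.12, 0.1], [0.42, -0.15]]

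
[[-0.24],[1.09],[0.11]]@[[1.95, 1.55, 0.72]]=[[-0.47, -0.37, -0.17], [2.13, 1.69, 0.78], [0.21, 0.17, 0.08]]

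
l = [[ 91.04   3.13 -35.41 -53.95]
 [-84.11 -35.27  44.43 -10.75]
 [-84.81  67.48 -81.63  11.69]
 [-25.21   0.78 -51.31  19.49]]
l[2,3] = 11.69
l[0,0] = 91.04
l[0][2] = -35.41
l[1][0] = -84.11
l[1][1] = -35.27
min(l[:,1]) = -35.27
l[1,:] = [-84.11, -35.27, 44.43, -10.75]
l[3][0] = -25.21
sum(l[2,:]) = -87.27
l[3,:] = [-25.21, 0.78, -51.31, 19.49]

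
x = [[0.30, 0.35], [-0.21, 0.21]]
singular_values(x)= [0.46, 0.3]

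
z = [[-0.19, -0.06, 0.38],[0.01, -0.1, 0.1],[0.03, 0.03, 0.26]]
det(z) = 0.01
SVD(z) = [[-0.86, 0.48, 0.18], [-0.21, -0.0, -0.98], [-0.47, -0.87, 0.1]] @ diag([0.49484216254381924, 0.1375939837090534, 0.09899055417578544]) @ [[0.30,0.12,-0.95], [-0.86,-0.4,-0.32], [-0.42,0.91,-0.02]]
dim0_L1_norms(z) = [0.23, 0.19, 0.74]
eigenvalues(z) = [0.29, -0.21, -0.11]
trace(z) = -0.03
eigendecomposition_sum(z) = [[0.01, 0.01, 0.21],[0.00, 0.01, 0.08],[0.02, 0.02, 0.27]] + [[-0.2,-0.16,0.20], [0.01,0.01,-0.01], [0.01,0.01,-0.01]] + [[0.00, 0.09, -0.03], [-0.0, -0.11, 0.03], [0.00, 0.0, -0.0]]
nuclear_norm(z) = 0.73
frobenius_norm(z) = 0.52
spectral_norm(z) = 0.49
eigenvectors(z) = [[0.59, 1.00, 0.63], [0.21, -0.03, -0.77], [0.78, -0.06, 0.01]]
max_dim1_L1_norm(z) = 0.63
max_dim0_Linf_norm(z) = 0.38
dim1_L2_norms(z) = [0.43, 0.14, 0.26]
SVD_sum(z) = [[-0.13, -0.05, 0.4], [-0.03, -0.01, 0.1], [-0.07, -0.03, 0.22]] + [[-0.06, -0.03, -0.02], [0.00, 0.00, 0.00], [0.10, 0.05, 0.04]] + [[-0.01, 0.02, -0.00],[0.04, -0.09, 0.0],[-0.00, 0.01, -0.0]]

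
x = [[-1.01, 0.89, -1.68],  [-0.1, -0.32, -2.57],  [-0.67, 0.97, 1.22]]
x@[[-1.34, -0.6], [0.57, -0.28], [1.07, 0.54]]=[[0.06,  -0.55], [-2.8,  -1.24], [2.76,  0.79]]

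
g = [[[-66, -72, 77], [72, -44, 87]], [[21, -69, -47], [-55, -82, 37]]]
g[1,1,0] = -55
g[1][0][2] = -47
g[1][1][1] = -82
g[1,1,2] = 37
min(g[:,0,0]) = -66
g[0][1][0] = 72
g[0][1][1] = -44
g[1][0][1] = -69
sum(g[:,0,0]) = -45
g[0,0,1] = -72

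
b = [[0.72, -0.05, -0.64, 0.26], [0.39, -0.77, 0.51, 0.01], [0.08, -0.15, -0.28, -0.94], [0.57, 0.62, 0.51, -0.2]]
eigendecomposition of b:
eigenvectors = [[(-0.88+0j), -0.15-0.29j, -0.15+0.29j, 0.04+0.00j], [(-0.13+0j), -0.25+0.27j, -0.25-0.27j, (-0.85+0j)], [0.24+0.00j, (-0.64+0j), -0.64-0.00j, (0.35+0j)], [(-0.38+0j), (0.04+0.59j), 0.04-0.59j, (0.4+0j)]]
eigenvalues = [(1+0j), (-0.26+0.96j), (-0.26-0.96j), (-1+0j)]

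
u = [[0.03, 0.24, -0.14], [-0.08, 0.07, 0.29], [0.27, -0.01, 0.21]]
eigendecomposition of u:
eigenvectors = [[0.64+0.00j, 0.64-0.00j, (0.27+0j)], [-0.26+0.54j, -0.26-0.54j, 0.70+0.00j], [-0.30-0.39j, (-0.3+0.39j), (0.66+0j)]]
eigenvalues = [(-0+0.29j), (-0-0.29j), (0.31+0j)]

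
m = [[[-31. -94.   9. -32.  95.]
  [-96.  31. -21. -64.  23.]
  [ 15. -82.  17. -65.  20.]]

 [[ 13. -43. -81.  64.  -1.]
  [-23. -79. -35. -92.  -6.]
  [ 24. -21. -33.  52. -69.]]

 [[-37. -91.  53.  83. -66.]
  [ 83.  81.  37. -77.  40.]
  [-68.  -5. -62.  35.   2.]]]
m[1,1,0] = -23.0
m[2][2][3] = 35.0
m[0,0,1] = -94.0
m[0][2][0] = 15.0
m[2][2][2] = -62.0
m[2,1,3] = -77.0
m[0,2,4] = 20.0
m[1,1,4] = -6.0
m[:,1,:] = [[-96.0, 31.0, -21.0, -64.0, 23.0], [-23.0, -79.0, -35.0, -92.0, -6.0], [83.0, 81.0, 37.0, -77.0, 40.0]]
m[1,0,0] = 13.0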